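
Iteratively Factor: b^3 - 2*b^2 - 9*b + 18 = (b - 2)*(b^2 - 9) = (b - 2)*(b + 3)*(b - 3)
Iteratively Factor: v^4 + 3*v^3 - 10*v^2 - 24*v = (v + 2)*(v^3 + v^2 - 12*v) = (v + 2)*(v + 4)*(v^2 - 3*v) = (v - 3)*(v + 2)*(v + 4)*(v)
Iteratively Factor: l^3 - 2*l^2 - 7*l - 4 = (l + 1)*(l^2 - 3*l - 4) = (l - 4)*(l + 1)*(l + 1)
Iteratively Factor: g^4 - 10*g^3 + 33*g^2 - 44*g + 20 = (g - 2)*(g^3 - 8*g^2 + 17*g - 10) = (g - 2)*(g - 1)*(g^2 - 7*g + 10) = (g - 5)*(g - 2)*(g - 1)*(g - 2)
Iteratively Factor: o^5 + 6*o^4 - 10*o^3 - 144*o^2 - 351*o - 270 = (o + 3)*(o^4 + 3*o^3 - 19*o^2 - 87*o - 90) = (o - 5)*(o + 3)*(o^3 + 8*o^2 + 21*o + 18) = (o - 5)*(o + 2)*(o + 3)*(o^2 + 6*o + 9) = (o - 5)*(o + 2)*(o + 3)^2*(o + 3)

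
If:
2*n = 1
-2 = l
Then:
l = -2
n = 1/2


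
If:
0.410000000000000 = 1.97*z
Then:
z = 0.21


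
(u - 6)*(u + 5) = u^2 - u - 30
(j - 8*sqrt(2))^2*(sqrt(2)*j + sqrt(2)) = sqrt(2)*j^3 - 32*j^2 + sqrt(2)*j^2 - 32*j + 128*sqrt(2)*j + 128*sqrt(2)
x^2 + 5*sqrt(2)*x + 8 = (x + sqrt(2))*(x + 4*sqrt(2))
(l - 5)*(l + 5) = l^2 - 25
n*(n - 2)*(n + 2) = n^3 - 4*n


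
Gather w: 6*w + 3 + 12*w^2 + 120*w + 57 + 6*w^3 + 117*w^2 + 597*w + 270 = 6*w^3 + 129*w^2 + 723*w + 330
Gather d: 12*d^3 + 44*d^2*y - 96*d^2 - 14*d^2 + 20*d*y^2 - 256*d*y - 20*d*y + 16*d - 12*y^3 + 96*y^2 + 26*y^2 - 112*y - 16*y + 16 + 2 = 12*d^3 + d^2*(44*y - 110) + d*(20*y^2 - 276*y + 16) - 12*y^3 + 122*y^2 - 128*y + 18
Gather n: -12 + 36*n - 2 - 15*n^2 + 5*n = -15*n^2 + 41*n - 14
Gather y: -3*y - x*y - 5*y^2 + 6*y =-5*y^2 + y*(3 - x)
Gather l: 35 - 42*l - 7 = 28 - 42*l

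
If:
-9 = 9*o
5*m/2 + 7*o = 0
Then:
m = 14/5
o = -1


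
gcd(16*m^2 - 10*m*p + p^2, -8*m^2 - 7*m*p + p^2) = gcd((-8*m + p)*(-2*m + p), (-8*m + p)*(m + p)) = -8*m + p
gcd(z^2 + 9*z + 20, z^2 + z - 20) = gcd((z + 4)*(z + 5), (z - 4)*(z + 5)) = z + 5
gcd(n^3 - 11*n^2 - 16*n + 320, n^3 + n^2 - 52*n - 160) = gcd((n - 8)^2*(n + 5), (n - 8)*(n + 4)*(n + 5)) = n^2 - 3*n - 40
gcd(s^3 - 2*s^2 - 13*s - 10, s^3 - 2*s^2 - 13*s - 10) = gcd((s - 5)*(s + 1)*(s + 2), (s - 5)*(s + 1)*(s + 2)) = s^3 - 2*s^2 - 13*s - 10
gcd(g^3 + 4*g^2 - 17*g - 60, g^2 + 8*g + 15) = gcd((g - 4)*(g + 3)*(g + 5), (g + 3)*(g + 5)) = g^2 + 8*g + 15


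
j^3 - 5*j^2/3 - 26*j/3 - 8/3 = (j - 4)*(j + 1/3)*(j + 2)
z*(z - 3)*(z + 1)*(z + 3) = z^4 + z^3 - 9*z^2 - 9*z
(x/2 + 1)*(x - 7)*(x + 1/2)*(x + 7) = x^4/2 + 5*x^3/4 - 24*x^2 - 245*x/4 - 49/2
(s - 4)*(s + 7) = s^2 + 3*s - 28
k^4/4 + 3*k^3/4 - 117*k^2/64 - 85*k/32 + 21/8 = (k/4 + 1)*(k - 2)*(k - 3/4)*(k + 7/4)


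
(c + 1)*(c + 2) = c^2 + 3*c + 2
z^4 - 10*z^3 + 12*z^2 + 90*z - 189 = (z - 7)*(z - 3)^2*(z + 3)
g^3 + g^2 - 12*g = g*(g - 3)*(g + 4)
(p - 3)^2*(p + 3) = p^3 - 3*p^2 - 9*p + 27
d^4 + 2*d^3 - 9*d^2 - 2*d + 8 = (d - 2)*(d - 1)*(d + 1)*(d + 4)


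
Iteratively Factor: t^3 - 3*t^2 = (t - 3)*(t^2) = t*(t - 3)*(t)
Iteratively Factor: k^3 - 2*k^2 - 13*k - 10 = (k + 2)*(k^2 - 4*k - 5) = (k + 1)*(k + 2)*(k - 5)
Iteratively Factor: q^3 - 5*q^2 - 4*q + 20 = (q - 2)*(q^2 - 3*q - 10) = (q - 2)*(q + 2)*(q - 5)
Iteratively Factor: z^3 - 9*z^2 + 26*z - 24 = (z - 4)*(z^2 - 5*z + 6) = (z - 4)*(z - 2)*(z - 3)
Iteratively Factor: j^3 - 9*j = (j - 3)*(j^2 + 3*j) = (j - 3)*(j + 3)*(j)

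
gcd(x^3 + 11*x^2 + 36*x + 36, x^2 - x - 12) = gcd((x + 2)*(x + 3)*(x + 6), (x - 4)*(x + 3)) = x + 3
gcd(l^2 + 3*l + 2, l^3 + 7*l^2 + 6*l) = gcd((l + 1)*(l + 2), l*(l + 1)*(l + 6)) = l + 1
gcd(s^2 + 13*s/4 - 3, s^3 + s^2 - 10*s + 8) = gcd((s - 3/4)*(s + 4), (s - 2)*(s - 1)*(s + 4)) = s + 4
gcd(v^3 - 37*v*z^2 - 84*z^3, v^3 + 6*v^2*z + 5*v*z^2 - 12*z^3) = v^2 + 7*v*z + 12*z^2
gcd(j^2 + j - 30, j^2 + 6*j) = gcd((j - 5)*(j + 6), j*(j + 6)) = j + 6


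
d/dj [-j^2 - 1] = -2*j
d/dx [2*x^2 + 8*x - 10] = 4*x + 8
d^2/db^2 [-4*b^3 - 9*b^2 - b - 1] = -24*b - 18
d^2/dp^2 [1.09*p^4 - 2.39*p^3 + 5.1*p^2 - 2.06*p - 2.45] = 13.08*p^2 - 14.34*p + 10.2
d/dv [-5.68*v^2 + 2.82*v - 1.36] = 2.82 - 11.36*v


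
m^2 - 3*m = m*(m - 3)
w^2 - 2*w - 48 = (w - 8)*(w + 6)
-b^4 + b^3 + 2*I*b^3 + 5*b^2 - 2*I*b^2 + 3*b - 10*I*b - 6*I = (b - 3)*(b - 2*I)*(-I*b - I)^2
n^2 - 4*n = n*(n - 4)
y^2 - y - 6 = (y - 3)*(y + 2)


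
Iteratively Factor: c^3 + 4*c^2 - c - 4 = (c + 1)*(c^2 + 3*c - 4) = (c - 1)*(c + 1)*(c + 4)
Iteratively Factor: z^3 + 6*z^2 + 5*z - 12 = (z + 3)*(z^2 + 3*z - 4) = (z - 1)*(z + 3)*(z + 4)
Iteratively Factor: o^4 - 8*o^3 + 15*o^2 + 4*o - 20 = (o - 2)*(o^3 - 6*o^2 + 3*o + 10) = (o - 2)*(o + 1)*(o^2 - 7*o + 10) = (o - 5)*(o - 2)*(o + 1)*(o - 2)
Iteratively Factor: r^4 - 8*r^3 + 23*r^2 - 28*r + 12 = (r - 2)*(r^3 - 6*r^2 + 11*r - 6) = (r - 2)^2*(r^2 - 4*r + 3) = (r - 2)^2*(r - 1)*(r - 3)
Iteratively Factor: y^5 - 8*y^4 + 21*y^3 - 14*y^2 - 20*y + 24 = (y - 3)*(y^4 - 5*y^3 + 6*y^2 + 4*y - 8) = (y - 3)*(y + 1)*(y^3 - 6*y^2 + 12*y - 8) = (y - 3)*(y - 2)*(y + 1)*(y^2 - 4*y + 4) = (y - 3)*(y - 2)^2*(y + 1)*(y - 2)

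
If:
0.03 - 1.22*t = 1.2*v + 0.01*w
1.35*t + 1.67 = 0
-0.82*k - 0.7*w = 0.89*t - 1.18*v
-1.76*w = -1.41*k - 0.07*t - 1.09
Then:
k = 1.59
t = -1.24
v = 1.27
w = 1.84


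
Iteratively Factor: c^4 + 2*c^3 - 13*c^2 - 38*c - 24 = (c + 3)*(c^3 - c^2 - 10*c - 8) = (c - 4)*(c + 3)*(c^2 + 3*c + 2) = (c - 4)*(c + 2)*(c + 3)*(c + 1)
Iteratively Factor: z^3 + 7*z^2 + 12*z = (z)*(z^2 + 7*z + 12) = z*(z + 3)*(z + 4)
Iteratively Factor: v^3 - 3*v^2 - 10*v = (v - 5)*(v^2 + 2*v) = v*(v - 5)*(v + 2)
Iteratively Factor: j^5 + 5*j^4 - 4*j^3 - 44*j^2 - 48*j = (j - 3)*(j^4 + 8*j^3 + 20*j^2 + 16*j) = (j - 3)*(j + 2)*(j^3 + 6*j^2 + 8*j) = (j - 3)*(j + 2)^2*(j^2 + 4*j) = (j - 3)*(j + 2)^2*(j + 4)*(j)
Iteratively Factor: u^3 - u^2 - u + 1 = (u + 1)*(u^2 - 2*u + 1) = (u - 1)*(u + 1)*(u - 1)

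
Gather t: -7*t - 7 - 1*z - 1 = -7*t - z - 8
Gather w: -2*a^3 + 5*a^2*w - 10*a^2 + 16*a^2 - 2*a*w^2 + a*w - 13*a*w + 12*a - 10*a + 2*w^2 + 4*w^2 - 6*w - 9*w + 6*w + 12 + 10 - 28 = -2*a^3 + 6*a^2 + 2*a + w^2*(6 - 2*a) + w*(5*a^2 - 12*a - 9) - 6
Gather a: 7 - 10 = -3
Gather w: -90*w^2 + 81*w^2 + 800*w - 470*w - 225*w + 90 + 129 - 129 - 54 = -9*w^2 + 105*w + 36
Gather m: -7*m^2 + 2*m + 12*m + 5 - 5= -7*m^2 + 14*m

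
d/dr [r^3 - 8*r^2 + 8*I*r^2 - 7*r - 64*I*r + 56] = 3*r^2 + 16*r*(-1 + I) - 7 - 64*I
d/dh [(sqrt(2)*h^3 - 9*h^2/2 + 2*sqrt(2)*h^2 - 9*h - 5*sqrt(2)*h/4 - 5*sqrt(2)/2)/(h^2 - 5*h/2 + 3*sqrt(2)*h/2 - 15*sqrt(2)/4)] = (8*sqrt(2)*h^4 - 40*sqrt(2)*h^3 + 48*h^3 - 84*sqrt(2)*h^2 + 30*h^2 - 240*h + 310*sqrt(2)*h + 135 + 220*sqrt(2))/(8*h^4 - 40*h^3 + 24*sqrt(2)*h^3 - 120*sqrt(2)*h^2 + 86*h^2 - 180*h + 150*sqrt(2)*h + 225)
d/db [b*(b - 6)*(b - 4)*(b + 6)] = 4*b^3 - 12*b^2 - 72*b + 144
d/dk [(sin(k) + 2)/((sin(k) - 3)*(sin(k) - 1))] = (-4*sin(k) + cos(k)^2 + 10)*cos(k)/((sin(k) - 3)^2*(sin(k) - 1)^2)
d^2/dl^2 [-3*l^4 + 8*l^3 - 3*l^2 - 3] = -36*l^2 + 48*l - 6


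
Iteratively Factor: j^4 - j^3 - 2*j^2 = (j)*(j^3 - j^2 - 2*j) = j*(j - 2)*(j^2 + j) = j*(j - 2)*(j + 1)*(j)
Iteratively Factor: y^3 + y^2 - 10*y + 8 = (y + 4)*(y^2 - 3*y + 2) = (y - 2)*(y + 4)*(y - 1)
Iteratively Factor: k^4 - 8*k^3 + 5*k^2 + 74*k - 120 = (k - 2)*(k^3 - 6*k^2 - 7*k + 60) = (k - 2)*(k + 3)*(k^2 - 9*k + 20) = (k - 4)*(k - 2)*(k + 3)*(k - 5)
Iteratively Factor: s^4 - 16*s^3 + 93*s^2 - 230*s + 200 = (s - 5)*(s^3 - 11*s^2 + 38*s - 40) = (s - 5)^2*(s^2 - 6*s + 8) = (s - 5)^2*(s - 4)*(s - 2)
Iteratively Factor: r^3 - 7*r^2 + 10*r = (r - 5)*(r^2 - 2*r) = r*(r - 5)*(r - 2)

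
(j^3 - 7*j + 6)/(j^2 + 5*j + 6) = (j^2 - 3*j + 2)/(j + 2)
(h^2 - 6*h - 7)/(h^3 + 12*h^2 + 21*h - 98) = (h^2 - 6*h - 7)/(h^3 + 12*h^2 + 21*h - 98)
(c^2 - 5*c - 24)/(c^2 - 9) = (c - 8)/(c - 3)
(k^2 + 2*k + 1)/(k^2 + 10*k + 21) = (k^2 + 2*k + 1)/(k^2 + 10*k + 21)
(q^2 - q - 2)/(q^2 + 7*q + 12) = (q^2 - q - 2)/(q^2 + 7*q + 12)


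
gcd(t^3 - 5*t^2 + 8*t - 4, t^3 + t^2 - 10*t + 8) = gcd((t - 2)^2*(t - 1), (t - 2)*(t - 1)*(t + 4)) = t^2 - 3*t + 2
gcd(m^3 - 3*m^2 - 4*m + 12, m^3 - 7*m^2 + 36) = m^2 - m - 6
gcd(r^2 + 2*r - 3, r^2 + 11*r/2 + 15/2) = r + 3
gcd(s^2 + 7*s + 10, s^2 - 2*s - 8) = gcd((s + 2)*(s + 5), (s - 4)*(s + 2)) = s + 2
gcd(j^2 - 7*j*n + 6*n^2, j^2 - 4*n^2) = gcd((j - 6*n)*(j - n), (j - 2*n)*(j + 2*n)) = 1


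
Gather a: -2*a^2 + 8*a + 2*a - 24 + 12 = -2*a^2 + 10*a - 12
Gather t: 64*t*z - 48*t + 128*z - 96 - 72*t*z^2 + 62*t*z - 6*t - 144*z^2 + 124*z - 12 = t*(-72*z^2 + 126*z - 54) - 144*z^2 + 252*z - 108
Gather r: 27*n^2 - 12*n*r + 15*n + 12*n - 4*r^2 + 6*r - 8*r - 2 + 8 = 27*n^2 + 27*n - 4*r^2 + r*(-12*n - 2) + 6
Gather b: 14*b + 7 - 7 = 14*b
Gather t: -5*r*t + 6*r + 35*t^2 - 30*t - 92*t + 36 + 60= 6*r + 35*t^2 + t*(-5*r - 122) + 96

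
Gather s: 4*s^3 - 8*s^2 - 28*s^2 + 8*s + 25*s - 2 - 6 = 4*s^3 - 36*s^2 + 33*s - 8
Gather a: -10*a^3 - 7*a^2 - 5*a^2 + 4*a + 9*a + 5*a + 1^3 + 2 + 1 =-10*a^3 - 12*a^2 + 18*a + 4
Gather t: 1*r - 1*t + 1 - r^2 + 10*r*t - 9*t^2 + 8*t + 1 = -r^2 + r - 9*t^2 + t*(10*r + 7) + 2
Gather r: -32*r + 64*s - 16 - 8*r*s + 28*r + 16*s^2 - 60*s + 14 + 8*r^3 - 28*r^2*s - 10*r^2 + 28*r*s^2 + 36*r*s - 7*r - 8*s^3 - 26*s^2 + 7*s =8*r^3 + r^2*(-28*s - 10) + r*(28*s^2 + 28*s - 11) - 8*s^3 - 10*s^2 + 11*s - 2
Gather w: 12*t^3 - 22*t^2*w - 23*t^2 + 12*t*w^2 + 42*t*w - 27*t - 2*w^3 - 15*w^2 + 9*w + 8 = 12*t^3 - 23*t^2 - 27*t - 2*w^3 + w^2*(12*t - 15) + w*(-22*t^2 + 42*t + 9) + 8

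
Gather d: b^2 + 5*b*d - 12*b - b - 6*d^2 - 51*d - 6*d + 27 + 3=b^2 - 13*b - 6*d^2 + d*(5*b - 57) + 30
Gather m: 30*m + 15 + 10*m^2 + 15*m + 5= 10*m^2 + 45*m + 20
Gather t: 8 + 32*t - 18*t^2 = -18*t^2 + 32*t + 8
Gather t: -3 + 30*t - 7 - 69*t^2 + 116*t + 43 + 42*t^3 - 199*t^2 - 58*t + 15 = 42*t^3 - 268*t^2 + 88*t + 48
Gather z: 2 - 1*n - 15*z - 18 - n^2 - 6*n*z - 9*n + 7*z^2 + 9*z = -n^2 - 10*n + 7*z^2 + z*(-6*n - 6) - 16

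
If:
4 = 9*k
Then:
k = 4/9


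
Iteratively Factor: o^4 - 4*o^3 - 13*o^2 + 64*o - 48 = (o + 4)*(o^3 - 8*o^2 + 19*o - 12) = (o - 1)*(o + 4)*(o^2 - 7*o + 12) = (o - 4)*(o - 1)*(o + 4)*(o - 3)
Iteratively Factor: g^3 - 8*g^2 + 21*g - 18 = (g - 2)*(g^2 - 6*g + 9) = (g - 3)*(g - 2)*(g - 3)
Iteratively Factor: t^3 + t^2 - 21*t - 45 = (t - 5)*(t^2 + 6*t + 9) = (t - 5)*(t + 3)*(t + 3)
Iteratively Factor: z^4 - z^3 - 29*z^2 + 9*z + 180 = (z - 3)*(z^3 + 2*z^2 - 23*z - 60) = (z - 3)*(z + 3)*(z^2 - z - 20) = (z - 5)*(z - 3)*(z + 3)*(z + 4)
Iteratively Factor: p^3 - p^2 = (p)*(p^2 - p) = p*(p - 1)*(p)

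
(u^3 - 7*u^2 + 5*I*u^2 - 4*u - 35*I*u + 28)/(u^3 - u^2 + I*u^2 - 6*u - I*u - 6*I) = (u^2 + u*(-7 + 4*I) - 28*I)/(u^2 - u - 6)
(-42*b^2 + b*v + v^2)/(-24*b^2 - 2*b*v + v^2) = (7*b + v)/(4*b + v)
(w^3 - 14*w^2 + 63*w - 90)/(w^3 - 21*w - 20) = (w^2 - 9*w + 18)/(w^2 + 5*w + 4)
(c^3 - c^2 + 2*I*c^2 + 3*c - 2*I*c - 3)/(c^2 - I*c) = c - 1 + 3*I - 3*I/c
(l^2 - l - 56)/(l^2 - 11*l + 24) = (l + 7)/(l - 3)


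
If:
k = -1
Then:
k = -1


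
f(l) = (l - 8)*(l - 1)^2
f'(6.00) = 5.00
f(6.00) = -50.00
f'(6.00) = 5.00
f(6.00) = -50.00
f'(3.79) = -15.71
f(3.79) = -32.77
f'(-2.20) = 75.52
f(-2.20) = -104.45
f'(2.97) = -15.94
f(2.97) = -19.52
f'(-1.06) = 41.57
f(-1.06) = -38.45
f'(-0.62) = 30.55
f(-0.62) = -22.62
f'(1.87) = -9.91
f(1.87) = -4.64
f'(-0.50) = 27.75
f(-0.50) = -19.12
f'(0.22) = 12.75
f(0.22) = -4.73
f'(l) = (l - 8)*(2*l - 2) + (l - 1)^2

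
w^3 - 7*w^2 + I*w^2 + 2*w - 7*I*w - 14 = (w - 7)*(w - I)*(w + 2*I)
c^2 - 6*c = c*(c - 6)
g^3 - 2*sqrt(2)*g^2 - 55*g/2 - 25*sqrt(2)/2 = (g - 5*sqrt(2))*(g + sqrt(2)/2)*(g + 5*sqrt(2)/2)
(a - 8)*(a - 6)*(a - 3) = a^3 - 17*a^2 + 90*a - 144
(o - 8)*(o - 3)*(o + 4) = o^3 - 7*o^2 - 20*o + 96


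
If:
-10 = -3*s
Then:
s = 10/3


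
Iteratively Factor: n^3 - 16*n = (n - 4)*(n^2 + 4*n) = (n - 4)*(n + 4)*(n)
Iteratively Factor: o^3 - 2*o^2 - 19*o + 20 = (o - 1)*(o^2 - o - 20) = (o - 5)*(o - 1)*(o + 4)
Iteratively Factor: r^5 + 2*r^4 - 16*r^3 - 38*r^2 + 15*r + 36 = (r + 3)*(r^4 - r^3 - 13*r^2 + r + 12) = (r + 3)^2*(r^3 - 4*r^2 - r + 4) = (r - 1)*(r + 3)^2*(r^2 - 3*r - 4) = (r - 4)*(r - 1)*(r + 3)^2*(r + 1)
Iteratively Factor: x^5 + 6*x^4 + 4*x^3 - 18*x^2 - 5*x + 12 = (x + 1)*(x^4 + 5*x^3 - x^2 - 17*x + 12) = (x - 1)*(x + 1)*(x^3 + 6*x^2 + 5*x - 12) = (x - 1)*(x + 1)*(x + 4)*(x^2 + 2*x - 3) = (x - 1)^2*(x + 1)*(x + 4)*(x + 3)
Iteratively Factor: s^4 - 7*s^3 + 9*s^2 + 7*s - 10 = (s - 2)*(s^3 - 5*s^2 - s + 5) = (s - 5)*(s - 2)*(s^2 - 1) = (s - 5)*(s - 2)*(s - 1)*(s + 1)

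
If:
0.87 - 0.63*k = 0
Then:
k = 1.38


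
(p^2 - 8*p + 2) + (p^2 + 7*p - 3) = 2*p^2 - p - 1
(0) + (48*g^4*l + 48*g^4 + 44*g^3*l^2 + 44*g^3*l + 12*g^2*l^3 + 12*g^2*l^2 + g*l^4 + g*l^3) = 48*g^4*l + 48*g^4 + 44*g^3*l^2 + 44*g^3*l + 12*g^2*l^3 + 12*g^2*l^2 + g*l^4 + g*l^3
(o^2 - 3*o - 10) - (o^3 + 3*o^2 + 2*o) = -o^3 - 2*o^2 - 5*o - 10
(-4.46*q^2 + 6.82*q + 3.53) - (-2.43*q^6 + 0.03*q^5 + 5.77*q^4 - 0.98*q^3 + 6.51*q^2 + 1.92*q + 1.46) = 2.43*q^6 - 0.03*q^5 - 5.77*q^4 + 0.98*q^3 - 10.97*q^2 + 4.9*q + 2.07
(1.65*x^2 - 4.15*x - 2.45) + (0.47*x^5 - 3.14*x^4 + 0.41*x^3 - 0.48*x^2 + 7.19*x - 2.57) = 0.47*x^5 - 3.14*x^4 + 0.41*x^3 + 1.17*x^2 + 3.04*x - 5.02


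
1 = 1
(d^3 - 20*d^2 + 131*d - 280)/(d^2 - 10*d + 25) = (d^2 - 15*d + 56)/(d - 5)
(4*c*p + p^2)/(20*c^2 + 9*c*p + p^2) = p/(5*c + p)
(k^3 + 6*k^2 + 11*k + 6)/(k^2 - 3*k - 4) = (k^2 + 5*k + 6)/(k - 4)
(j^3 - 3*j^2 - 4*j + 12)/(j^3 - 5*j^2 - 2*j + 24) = (j - 2)/(j - 4)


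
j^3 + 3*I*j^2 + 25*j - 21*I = (j - 3*I)*(j - I)*(j + 7*I)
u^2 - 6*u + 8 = (u - 4)*(u - 2)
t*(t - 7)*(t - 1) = t^3 - 8*t^2 + 7*t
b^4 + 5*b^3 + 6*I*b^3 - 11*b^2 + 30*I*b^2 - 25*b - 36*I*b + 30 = (b + 6)*(b + 5*I)*(-I*b + 1)*(I*b - I)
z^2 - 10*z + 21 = (z - 7)*(z - 3)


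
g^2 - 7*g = g*(g - 7)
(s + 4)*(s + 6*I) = s^2 + 4*s + 6*I*s + 24*I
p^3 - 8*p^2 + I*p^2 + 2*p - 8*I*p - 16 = (p - 8)*(p - I)*(p + 2*I)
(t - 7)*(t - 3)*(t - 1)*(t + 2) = t^4 - 9*t^3 + 9*t^2 + 41*t - 42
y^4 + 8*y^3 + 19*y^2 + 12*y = y*(y + 1)*(y + 3)*(y + 4)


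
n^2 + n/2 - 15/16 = (n - 3/4)*(n + 5/4)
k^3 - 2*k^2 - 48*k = k*(k - 8)*(k + 6)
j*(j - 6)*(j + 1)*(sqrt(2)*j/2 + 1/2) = sqrt(2)*j^4/2 - 5*sqrt(2)*j^3/2 + j^3/2 - 3*sqrt(2)*j^2 - 5*j^2/2 - 3*j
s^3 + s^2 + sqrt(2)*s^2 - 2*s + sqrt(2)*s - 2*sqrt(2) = (s - 1)*(s + 2)*(s + sqrt(2))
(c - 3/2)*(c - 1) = c^2 - 5*c/2 + 3/2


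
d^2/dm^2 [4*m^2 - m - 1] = 8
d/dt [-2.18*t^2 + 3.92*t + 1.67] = 3.92 - 4.36*t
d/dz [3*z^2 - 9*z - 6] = 6*z - 9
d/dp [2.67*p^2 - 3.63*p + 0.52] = 5.34*p - 3.63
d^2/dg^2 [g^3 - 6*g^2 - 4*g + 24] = 6*g - 12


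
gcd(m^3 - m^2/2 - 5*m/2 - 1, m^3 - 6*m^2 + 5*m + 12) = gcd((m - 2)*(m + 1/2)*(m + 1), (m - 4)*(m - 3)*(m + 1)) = m + 1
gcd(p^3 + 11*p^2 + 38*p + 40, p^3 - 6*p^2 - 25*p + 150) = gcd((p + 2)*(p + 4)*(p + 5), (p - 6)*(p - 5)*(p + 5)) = p + 5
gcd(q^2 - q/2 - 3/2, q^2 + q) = q + 1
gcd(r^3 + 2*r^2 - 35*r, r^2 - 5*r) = r^2 - 5*r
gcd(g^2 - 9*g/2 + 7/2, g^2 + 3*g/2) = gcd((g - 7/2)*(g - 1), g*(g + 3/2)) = 1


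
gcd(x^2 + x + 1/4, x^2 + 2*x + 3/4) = x + 1/2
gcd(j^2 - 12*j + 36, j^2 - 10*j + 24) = j - 6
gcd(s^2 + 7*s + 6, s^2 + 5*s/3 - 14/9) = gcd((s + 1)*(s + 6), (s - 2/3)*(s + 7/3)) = 1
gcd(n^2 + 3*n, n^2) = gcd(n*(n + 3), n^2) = n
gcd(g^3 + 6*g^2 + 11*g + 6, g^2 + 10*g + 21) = g + 3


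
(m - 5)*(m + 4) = m^2 - m - 20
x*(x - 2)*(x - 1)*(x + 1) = x^4 - 2*x^3 - x^2 + 2*x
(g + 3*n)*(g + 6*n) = g^2 + 9*g*n + 18*n^2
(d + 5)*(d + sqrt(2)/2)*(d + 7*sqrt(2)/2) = d^3 + 5*d^2 + 4*sqrt(2)*d^2 + 7*d/2 + 20*sqrt(2)*d + 35/2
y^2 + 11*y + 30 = (y + 5)*(y + 6)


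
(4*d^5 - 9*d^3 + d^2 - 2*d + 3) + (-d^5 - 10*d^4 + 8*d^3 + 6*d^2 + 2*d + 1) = 3*d^5 - 10*d^4 - d^3 + 7*d^2 + 4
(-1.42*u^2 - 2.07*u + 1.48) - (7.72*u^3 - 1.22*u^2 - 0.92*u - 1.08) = -7.72*u^3 - 0.2*u^2 - 1.15*u + 2.56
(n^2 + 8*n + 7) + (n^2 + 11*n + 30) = 2*n^2 + 19*n + 37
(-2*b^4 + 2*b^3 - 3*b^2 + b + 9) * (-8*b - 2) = 16*b^5 - 12*b^4 + 20*b^3 - 2*b^2 - 74*b - 18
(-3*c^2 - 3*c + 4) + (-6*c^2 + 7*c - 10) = -9*c^2 + 4*c - 6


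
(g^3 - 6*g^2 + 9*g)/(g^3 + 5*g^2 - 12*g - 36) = g*(g - 3)/(g^2 + 8*g + 12)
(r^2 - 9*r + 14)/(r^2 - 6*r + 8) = (r - 7)/(r - 4)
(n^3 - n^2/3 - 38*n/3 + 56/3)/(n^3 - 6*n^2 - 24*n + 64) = (n - 7/3)/(n - 8)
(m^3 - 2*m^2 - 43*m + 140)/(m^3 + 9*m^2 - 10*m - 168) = (m - 5)/(m + 6)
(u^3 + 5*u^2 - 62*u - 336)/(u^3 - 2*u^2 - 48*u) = (u + 7)/u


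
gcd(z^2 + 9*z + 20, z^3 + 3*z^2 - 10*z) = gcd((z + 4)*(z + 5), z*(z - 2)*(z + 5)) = z + 5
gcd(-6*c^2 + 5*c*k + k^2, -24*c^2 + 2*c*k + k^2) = 6*c + k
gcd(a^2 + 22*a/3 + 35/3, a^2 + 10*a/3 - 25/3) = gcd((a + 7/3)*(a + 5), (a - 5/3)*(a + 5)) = a + 5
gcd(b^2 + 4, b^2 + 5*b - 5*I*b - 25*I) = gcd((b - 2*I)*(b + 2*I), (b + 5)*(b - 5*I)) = 1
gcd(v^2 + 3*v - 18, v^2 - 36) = v + 6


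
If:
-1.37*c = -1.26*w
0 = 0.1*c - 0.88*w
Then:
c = 0.00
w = 0.00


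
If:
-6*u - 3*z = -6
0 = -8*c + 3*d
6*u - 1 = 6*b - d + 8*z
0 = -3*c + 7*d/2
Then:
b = 5/6 - 11*z/6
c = 0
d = 0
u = 1 - z/2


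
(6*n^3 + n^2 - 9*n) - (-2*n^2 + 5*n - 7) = 6*n^3 + 3*n^2 - 14*n + 7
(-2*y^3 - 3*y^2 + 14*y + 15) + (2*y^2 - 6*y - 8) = -2*y^3 - y^2 + 8*y + 7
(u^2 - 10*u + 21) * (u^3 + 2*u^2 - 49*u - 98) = u^5 - 8*u^4 - 48*u^3 + 434*u^2 - 49*u - 2058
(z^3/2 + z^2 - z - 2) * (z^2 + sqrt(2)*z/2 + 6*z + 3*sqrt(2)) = z^5/2 + sqrt(2)*z^4/4 + 4*z^4 + 2*sqrt(2)*z^3 + 5*z^3 - 8*z^2 + 5*sqrt(2)*z^2/2 - 12*z - 4*sqrt(2)*z - 6*sqrt(2)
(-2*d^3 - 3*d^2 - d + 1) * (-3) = 6*d^3 + 9*d^2 + 3*d - 3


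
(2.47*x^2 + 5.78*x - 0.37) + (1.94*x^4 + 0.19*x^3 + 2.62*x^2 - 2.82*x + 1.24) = 1.94*x^4 + 0.19*x^3 + 5.09*x^2 + 2.96*x + 0.87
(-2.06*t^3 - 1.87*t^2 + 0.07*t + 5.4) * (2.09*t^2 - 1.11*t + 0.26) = -4.3054*t^5 - 1.6217*t^4 + 1.6864*t^3 + 10.7221*t^2 - 5.9758*t + 1.404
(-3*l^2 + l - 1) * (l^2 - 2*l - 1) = -3*l^4 + 7*l^3 + l + 1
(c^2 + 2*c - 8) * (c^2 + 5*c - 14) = c^4 + 7*c^3 - 12*c^2 - 68*c + 112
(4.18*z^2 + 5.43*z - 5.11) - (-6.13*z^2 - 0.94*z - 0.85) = 10.31*z^2 + 6.37*z - 4.26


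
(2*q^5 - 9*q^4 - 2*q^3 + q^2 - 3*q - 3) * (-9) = -18*q^5 + 81*q^4 + 18*q^3 - 9*q^2 + 27*q + 27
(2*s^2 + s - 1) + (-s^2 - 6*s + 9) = s^2 - 5*s + 8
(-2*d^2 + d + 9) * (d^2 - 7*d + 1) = -2*d^4 + 15*d^3 - 62*d + 9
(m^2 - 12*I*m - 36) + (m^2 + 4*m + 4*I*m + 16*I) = 2*m^2 + 4*m - 8*I*m - 36 + 16*I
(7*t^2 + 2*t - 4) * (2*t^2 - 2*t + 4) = 14*t^4 - 10*t^3 + 16*t^2 + 16*t - 16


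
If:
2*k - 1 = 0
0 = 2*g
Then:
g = 0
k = 1/2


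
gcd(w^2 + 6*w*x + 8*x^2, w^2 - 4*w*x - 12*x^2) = w + 2*x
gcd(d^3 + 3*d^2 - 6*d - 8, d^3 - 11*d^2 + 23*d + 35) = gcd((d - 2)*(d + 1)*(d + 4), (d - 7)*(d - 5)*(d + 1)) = d + 1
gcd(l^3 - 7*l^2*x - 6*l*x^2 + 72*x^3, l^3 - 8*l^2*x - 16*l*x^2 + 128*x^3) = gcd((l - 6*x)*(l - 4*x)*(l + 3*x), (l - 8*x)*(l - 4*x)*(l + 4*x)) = -l + 4*x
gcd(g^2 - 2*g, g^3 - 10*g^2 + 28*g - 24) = g - 2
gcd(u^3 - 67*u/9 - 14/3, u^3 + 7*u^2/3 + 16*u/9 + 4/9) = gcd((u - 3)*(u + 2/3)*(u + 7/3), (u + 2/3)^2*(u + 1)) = u + 2/3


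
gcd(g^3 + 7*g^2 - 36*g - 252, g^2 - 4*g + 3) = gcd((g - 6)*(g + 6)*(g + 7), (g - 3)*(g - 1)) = 1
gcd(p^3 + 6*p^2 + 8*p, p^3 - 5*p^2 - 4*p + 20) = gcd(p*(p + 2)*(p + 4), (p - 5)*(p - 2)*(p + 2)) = p + 2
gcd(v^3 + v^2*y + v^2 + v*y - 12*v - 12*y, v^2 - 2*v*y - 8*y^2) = 1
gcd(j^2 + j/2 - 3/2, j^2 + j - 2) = j - 1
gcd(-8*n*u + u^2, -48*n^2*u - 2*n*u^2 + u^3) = -8*n*u + u^2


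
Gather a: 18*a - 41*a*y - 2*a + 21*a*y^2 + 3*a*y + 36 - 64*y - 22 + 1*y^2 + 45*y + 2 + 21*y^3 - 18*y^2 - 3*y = a*(21*y^2 - 38*y + 16) + 21*y^3 - 17*y^2 - 22*y + 16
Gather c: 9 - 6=3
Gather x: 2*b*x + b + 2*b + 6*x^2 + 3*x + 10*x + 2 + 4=3*b + 6*x^2 + x*(2*b + 13) + 6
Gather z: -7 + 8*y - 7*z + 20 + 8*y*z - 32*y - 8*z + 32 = -24*y + z*(8*y - 15) + 45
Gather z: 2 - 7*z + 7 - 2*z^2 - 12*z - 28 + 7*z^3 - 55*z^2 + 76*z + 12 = 7*z^3 - 57*z^2 + 57*z - 7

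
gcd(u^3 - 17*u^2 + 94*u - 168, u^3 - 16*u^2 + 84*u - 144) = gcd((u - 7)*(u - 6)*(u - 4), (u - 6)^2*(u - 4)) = u^2 - 10*u + 24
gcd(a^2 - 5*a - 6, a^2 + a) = a + 1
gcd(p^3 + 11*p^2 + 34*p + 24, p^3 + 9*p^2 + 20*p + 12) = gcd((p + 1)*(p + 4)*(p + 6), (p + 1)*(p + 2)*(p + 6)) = p^2 + 7*p + 6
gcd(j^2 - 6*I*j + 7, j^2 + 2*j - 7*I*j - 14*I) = j - 7*I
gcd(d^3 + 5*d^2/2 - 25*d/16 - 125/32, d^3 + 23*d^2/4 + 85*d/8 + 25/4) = d^2 + 15*d/4 + 25/8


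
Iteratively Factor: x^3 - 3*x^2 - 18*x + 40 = (x + 4)*(x^2 - 7*x + 10) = (x - 5)*(x + 4)*(x - 2)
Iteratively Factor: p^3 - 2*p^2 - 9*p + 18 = (p - 2)*(p^2 - 9) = (p - 2)*(p + 3)*(p - 3)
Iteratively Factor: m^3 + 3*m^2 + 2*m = (m + 1)*(m^2 + 2*m) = (m + 1)*(m + 2)*(m)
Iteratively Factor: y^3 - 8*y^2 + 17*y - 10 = (y - 5)*(y^2 - 3*y + 2) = (y - 5)*(y - 1)*(y - 2)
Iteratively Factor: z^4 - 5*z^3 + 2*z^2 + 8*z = (z - 4)*(z^3 - z^2 - 2*z) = z*(z - 4)*(z^2 - z - 2) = z*(z - 4)*(z - 2)*(z + 1)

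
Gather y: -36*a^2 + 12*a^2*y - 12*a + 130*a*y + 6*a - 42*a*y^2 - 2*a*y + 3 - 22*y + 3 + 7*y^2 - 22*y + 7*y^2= -36*a^2 - 6*a + y^2*(14 - 42*a) + y*(12*a^2 + 128*a - 44) + 6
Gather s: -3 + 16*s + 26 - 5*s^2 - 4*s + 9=-5*s^2 + 12*s + 32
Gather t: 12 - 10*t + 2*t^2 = 2*t^2 - 10*t + 12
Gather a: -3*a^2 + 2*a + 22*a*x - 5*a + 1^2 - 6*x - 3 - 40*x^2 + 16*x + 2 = -3*a^2 + a*(22*x - 3) - 40*x^2 + 10*x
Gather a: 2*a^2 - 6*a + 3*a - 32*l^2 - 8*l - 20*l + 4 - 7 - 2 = 2*a^2 - 3*a - 32*l^2 - 28*l - 5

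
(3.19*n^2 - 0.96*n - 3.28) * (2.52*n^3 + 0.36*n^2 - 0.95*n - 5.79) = 8.0388*n^5 - 1.2708*n^4 - 11.6417*n^3 - 18.7389*n^2 + 8.6744*n + 18.9912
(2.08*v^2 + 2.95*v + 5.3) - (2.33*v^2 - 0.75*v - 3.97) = -0.25*v^2 + 3.7*v + 9.27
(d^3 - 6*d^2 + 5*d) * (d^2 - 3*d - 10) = d^5 - 9*d^4 + 13*d^3 + 45*d^2 - 50*d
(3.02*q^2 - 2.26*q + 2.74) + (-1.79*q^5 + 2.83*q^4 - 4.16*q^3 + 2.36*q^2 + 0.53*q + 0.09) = -1.79*q^5 + 2.83*q^4 - 4.16*q^3 + 5.38*q^2 - 1.73*q + 2.83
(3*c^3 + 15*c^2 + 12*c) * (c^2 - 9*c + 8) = 3*c^5 - 12*c^4 - 99*c^3 + 12*c^2 + 96*c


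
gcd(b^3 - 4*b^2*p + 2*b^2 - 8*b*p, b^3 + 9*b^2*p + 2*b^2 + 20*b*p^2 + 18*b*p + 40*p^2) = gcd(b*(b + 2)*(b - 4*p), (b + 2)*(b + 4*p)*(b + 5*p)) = b + 2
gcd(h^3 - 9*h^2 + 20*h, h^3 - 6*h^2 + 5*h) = h^2 - 5*h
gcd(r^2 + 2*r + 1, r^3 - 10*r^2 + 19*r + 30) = r + 1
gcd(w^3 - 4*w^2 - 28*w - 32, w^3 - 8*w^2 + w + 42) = w + 2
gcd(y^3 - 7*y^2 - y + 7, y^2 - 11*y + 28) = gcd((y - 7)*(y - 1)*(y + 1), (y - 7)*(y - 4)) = y - 7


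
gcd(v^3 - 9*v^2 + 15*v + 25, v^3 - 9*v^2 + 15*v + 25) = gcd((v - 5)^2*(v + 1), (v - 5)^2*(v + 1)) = v^3 - 9*v^2 + 15*v + 25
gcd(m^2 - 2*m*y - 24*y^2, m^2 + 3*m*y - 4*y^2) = m + 4*y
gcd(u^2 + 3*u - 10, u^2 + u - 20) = u + 5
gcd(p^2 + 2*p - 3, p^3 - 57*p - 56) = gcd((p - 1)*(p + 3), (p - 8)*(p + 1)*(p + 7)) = 1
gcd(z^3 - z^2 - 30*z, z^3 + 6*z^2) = z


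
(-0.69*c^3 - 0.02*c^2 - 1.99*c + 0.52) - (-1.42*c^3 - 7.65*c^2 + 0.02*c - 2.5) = 0.73*c^3 + 7.63*c^2 - 2.01*c + 3.02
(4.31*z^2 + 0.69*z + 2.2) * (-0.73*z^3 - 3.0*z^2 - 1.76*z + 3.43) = -3.1463*z^5 - 13.4337*z^4 - 11.2616*z^3 + 6.9689*z^2 - 1.5053*z + 7.546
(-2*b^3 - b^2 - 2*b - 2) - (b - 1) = -2*b^3 - b^2 - 3*b - 1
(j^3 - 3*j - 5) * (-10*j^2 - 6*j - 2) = -10*j^5 - 6*j^4 + 28*j^3 + 68*j^2 + 36*j + 10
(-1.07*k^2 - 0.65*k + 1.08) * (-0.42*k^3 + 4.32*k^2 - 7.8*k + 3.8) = 0.4494*k^5 - 4.3494*k^4 + 5.0844*k^3 + 5.6696*k^2 - 10.894*k + 4.104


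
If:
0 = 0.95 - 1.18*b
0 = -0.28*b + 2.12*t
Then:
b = 0.81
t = 0.11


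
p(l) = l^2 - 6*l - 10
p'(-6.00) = -18.00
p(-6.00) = 62.00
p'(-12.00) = -30.00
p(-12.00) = 206.00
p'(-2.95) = -11.90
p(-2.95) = 16.40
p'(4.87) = 3.74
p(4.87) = -15.50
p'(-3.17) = -12.34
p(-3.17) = 19.07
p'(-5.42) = -16.84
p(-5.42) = 51.90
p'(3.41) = 0.82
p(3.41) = -18.83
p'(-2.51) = -11.02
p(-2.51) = 11.36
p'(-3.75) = -13.50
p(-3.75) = 26.56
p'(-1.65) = -9.30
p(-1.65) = 2.62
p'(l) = 2*l - 6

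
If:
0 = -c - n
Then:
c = -n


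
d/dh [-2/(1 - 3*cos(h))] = 6*sin(h)/(3*cos(h) - 1)^2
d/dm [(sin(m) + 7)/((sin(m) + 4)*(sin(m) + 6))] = (-14*sin(m) + cos(m)^2 - 47)*cos(m)/((sin(m) + 4)^2*(sin(m) + 6)^2)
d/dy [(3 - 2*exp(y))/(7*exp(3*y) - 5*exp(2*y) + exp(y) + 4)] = ((2*exp(y) - 3)*(21*exp(2*y) - 10*exp(y) + 1) - 14*exp(3*y) + 10*exp(2*y) - 2*exp(y) - 8)*exp(y)/(7*exp(3*y) - 5*exp(2*y) + exp(y) + 4)^2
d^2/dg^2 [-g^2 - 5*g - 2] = -2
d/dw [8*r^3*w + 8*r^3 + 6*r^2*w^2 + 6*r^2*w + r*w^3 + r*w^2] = r*(8*r^2 + 12*r*w + 6*r + 3*w^2 + 2*w)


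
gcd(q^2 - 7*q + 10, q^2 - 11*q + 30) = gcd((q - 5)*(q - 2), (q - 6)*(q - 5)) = q - 5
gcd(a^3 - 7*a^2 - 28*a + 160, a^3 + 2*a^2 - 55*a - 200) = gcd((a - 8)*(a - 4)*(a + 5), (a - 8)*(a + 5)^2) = a^2 - 3*a - 40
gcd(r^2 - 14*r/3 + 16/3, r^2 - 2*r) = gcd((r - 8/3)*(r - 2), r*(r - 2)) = r - 2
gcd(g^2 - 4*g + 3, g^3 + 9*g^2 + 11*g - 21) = g - 1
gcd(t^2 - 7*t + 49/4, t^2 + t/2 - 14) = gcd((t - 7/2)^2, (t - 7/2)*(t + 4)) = t - 7/2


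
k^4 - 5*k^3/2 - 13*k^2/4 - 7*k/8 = k*(k - 7/2)*(k + 1/2)^2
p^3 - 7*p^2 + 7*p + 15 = (p - 5)*(p - 3)*(p + 1)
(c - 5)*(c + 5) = c^2 - 25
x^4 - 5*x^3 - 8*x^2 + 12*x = x*(x - 6)*(x - 1)*(x + 2)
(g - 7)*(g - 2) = g^2 - 9*g + 14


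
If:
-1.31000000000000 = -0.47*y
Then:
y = 2.79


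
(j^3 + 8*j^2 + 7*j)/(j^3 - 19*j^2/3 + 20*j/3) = 3*(j^2 + 8*j + 7)/(3*j^2 - 19*j + 20)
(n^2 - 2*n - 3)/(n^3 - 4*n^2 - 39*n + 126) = (n + 1)/(n^2 - n - 42)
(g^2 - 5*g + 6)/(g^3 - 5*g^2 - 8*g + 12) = (g^2 - 5*g + 6)/(g^3 - 5*g^2 - 8*g + 12)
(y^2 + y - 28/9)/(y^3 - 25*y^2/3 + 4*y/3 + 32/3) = (y + 7/3)/(y^2 - 7*y - 8)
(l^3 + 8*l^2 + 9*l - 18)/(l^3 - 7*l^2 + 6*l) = (l^2 + 9*l + 18)/(l*(l - 6))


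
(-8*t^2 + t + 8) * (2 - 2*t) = 16*t^3 - 18*t^2 - 14*t + 16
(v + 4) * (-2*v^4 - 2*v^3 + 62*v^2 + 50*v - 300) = -2*v^5 - 10*v^4 + 54*v^3 + 298*v^2 - 100*v - 1200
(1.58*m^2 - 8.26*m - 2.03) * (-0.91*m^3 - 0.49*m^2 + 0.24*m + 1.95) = -1.4378*m^5 + 6.7424*m^4 + 6.2739*m^3 + 2.0933*m^2 - 16.5942*m - 3.9585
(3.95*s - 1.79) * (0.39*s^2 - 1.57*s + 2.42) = 1.5405*s^3 - 6.8996*s^2 + 12.3693*s - 4.3318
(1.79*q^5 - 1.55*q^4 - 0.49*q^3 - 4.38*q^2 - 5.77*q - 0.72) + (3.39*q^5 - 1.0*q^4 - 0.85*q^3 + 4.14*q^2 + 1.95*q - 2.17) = 5.18*q^5 - 2.55*q^4 - 1.34*q^3 - 0.24*q^2 - 3.82*q - 2.89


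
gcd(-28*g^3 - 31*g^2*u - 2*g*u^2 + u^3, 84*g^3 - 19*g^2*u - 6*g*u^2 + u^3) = -28*g^2 - 3*g*u + u^2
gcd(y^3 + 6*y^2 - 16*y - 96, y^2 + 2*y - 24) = y^2 + 2*y - 24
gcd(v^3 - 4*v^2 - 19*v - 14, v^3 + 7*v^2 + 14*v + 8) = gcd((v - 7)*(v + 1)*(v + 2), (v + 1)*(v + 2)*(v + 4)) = v^2 + 3*v + 2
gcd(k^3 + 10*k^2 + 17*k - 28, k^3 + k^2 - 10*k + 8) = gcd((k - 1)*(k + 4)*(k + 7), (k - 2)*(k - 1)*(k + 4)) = k^2 + 3*k - 4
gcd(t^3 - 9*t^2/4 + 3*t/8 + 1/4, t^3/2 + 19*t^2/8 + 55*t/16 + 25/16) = 1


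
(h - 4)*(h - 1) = h^2 - 5*h + 4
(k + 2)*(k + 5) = k^2 + 7*k + 10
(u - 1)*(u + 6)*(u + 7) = u^3 + 12*u^2 + 29*u - 42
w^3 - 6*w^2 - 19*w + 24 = (w - 8)*(w - 1)*(w + 3)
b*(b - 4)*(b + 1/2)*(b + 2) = b^4 - 3*b^3/2 - 9*b^2 - 4*b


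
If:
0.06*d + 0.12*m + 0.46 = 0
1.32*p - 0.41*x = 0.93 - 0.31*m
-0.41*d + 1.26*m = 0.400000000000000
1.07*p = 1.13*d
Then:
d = -5.03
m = -1.32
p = -5.31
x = -20.36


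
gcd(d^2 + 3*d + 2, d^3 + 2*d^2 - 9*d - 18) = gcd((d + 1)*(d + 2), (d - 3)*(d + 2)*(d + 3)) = d + 2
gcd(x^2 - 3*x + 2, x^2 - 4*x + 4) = x - 2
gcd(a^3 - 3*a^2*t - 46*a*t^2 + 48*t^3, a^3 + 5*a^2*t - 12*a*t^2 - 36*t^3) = a + 6*t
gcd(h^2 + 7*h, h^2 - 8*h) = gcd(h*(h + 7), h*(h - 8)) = h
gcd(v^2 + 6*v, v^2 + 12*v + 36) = v + 6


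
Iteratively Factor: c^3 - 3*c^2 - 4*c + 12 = (c - 2)*(c^2 - c - 6) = (c - 3)*(c - 2)*(c + 2)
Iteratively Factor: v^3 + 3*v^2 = (v)*(v^2 + 3*v) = v^2*(v + 3)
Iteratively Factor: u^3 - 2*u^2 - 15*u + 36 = (u - 3)*(u^2 + u - 12) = (u - 3)*(u + 4)*(u - 3)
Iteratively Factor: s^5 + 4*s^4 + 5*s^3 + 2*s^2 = (s)*(s^4 + 4*s^3 + 5*s^2 + 2*s) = s*(s + 1)*(s^3 + 3*s^2 + 2*s) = s*(s + 1)*(s + 2)*(s^2 + s) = s*(s + 1)^2*(s + 2)*(s)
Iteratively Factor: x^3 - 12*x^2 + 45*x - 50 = (x - 5)*(x^2 - 7*x + 10) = (x - 5)^2*(x - 2)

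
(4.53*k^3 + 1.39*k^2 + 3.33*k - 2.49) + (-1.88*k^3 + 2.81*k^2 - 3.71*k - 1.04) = 2.65*k^3 + 4.2*k^2 - 0.38*k - 3.53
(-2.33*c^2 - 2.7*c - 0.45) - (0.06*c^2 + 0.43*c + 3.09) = -2.39*c^2 - 3.13*c - 3.54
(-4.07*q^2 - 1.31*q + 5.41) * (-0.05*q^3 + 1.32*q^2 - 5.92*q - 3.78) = 0.2035*q^5 - 5.3069*q^4 + 22.0947*q^3 + 30.281*q^2 - 27.0754*q - 20.4498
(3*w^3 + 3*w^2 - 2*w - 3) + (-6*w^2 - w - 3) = 3*w^3 - 3*w^2 - 3*w - 6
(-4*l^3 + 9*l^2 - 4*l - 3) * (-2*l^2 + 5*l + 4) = 8*l^5 - 38*l^4 + 37*l^3 + 22*l^2 - 31*l - 12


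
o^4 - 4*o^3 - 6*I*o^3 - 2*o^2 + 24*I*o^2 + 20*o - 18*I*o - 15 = (o - 3)*(o - 1)*(o - 5*I)*(o - I)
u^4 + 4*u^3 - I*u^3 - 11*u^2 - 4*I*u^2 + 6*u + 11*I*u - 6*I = (u - 1)^2*(u + 6)*(u - I)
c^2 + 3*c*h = c*(c + 3*h)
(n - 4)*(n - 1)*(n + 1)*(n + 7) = n^4 + 3*n^3 - 29*n^2 - 3*n + 28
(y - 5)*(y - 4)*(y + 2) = y^3 - 7*y^2 + 2*y + 40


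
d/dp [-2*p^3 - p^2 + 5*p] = -6*p^2 - 2*p + 5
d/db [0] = 0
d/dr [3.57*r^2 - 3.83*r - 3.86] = 7.14*r - 3.83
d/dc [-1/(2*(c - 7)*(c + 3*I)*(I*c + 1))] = (I*(c - 7)*(c + 3*I) + (c - 7)*(I*c + 1) + (c + 3*I)*(I*c + 1))/(2*(c - 7)^2*(c + 3*I)^2*(I*c + 1)^2)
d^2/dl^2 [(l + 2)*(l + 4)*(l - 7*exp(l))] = -7*l^2*exp(l) - 70*l*exp(l) + 6*l - 154*exp(l) + 12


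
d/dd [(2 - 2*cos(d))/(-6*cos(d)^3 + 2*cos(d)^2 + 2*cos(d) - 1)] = 8*(12*cos(d)^3 - 20*cos(d)^2 + 4*cos(d) + 1)*sin(d)/(5*cos(d) - 2*cos(2*d) + 3*cos(3*d))^2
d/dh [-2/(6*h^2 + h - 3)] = 2*(12*h + 1)/(6*h^2 + h - 3)^2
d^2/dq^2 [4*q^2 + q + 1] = 8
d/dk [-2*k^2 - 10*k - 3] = -4*k - 10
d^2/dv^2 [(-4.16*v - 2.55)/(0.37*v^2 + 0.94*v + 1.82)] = (-(0.74*v + 0.94)*(1.48*v + 1.88)*(4.16*v + 2.55) + (9.2352*v + 9.7078)*(0.37*v^2 + 0.94*v + 1.82))/(0.37*v^2 + 0.94*v + 1.82)^3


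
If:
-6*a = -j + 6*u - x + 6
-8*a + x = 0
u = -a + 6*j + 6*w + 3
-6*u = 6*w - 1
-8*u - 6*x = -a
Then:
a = 320/1467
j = -3118/1467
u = -1880/1467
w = 4249/2934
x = 2560/1467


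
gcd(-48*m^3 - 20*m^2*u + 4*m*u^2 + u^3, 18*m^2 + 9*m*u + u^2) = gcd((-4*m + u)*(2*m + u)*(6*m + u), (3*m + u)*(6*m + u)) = 6*m + u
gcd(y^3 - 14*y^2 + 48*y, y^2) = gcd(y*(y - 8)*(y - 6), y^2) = y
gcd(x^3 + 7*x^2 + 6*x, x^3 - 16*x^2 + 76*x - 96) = 1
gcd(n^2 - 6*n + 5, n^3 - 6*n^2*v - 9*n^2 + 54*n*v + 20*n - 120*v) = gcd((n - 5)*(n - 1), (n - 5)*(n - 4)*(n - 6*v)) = n - 5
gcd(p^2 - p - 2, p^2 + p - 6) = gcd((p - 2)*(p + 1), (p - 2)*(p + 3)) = p - 2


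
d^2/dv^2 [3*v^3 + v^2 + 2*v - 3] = 18*v + 2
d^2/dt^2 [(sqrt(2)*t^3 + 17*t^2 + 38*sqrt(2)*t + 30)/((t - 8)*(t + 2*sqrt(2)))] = 4*(52*t^3 + 38*sqrt(2)*t^3 + 429*t^2 + 312*sqrt(2)*t^2 + 858*sqrt(2)*t + 1464*t + 568 + 976*sqrt(2))/(t^6 - 24*t^5 + 6*sqrt(2)*t^5 - 144*sqrt(2)*t^4 + 216*t^4 - 1088*t^3 + 1168*sqrt(2)*t^3 - 3456*sqrt(2)*t^2 + 4608*t^2 - 12288*t + 3072*sqrt(2)*t - 8192*sqrt(2))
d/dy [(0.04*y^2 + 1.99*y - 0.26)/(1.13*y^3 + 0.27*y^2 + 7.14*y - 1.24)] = (-0.0452*y^4 - 4.4974*y^3 + 0.6297*y^2 + 0.0411999999999999*y - 0.6112)/(1.2769*y^6 + 0.6102*y^5 + 16.2093*y^4 + 1.0532*y^3 + 50.31*y^2 - 17.7072*y + 1.5376)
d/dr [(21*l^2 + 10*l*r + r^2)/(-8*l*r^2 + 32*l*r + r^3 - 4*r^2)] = (-2*r*(5*l + r)*(8*l*r - 32*l - r^2 + 4*r) + (21*l^2 + 10*l*r + r^2)*(16*l*r - 32*l - 3*r^2 + 8*r))/(r^2*(8*l*r - 32*l - r^2 + 4*r)^2)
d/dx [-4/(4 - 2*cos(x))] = 2*sin(x)/(cos(x) - 2)^2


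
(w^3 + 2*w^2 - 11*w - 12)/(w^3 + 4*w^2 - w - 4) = (w - 3)/(w - 1)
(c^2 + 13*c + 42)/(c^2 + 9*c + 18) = (c + 7)/(c + 3)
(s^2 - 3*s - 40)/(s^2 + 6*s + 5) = (s - 8)/(s + 1)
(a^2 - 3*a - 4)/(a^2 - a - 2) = (a - 4)/(a - 2)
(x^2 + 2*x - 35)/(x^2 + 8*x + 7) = (x - 5)/(x + 1)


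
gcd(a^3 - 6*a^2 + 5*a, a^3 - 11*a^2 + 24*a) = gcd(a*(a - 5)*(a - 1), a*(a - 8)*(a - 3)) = a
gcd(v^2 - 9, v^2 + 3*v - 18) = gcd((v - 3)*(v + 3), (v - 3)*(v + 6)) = v - 3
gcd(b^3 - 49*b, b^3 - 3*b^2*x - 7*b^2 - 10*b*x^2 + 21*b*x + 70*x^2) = b - 7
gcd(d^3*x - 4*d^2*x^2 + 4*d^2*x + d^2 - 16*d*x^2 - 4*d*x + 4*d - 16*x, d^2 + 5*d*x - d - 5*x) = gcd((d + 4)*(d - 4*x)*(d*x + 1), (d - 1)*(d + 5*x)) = 1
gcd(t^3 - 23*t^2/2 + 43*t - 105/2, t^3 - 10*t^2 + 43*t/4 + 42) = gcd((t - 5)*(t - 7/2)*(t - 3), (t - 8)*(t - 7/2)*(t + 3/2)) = t - 7/2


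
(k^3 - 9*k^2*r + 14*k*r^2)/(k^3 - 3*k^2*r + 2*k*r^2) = (-k + 7*r)/(-k + r)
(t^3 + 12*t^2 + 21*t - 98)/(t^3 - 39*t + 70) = (t + 7)/(t - 5)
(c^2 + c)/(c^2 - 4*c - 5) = c/(c - 5)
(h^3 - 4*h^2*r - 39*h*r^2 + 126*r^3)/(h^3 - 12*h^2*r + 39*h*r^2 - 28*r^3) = (h^2 + 3*h*r - 18*r^2)/(h^2 - 5*h*r + 4*r^2)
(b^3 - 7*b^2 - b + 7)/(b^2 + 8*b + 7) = (b^2 - 8*b + 7)/(b + 7)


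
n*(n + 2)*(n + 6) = n^3 + 8*n^2 + 12*n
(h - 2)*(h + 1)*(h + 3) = h^3 + 2*h^2 - 5*h - 6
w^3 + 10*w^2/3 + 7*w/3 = w*(w + 1)*(w + 7/3)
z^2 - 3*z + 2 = (z - 2)*(z - 1)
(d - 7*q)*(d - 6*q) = d^2 - 13*d*q + 42*q^2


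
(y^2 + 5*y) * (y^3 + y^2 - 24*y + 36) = y^5 + 6*y^4 - 19*y^3 - 84*y^2 + 180*y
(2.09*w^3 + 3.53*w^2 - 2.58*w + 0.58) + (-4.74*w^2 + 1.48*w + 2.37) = 2.09*w^3 - 1.21*w^2 - 1.1*w + 2.95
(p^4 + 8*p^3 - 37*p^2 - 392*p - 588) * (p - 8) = p^5 - 101*p^3 - 96*p^2 + 2548*p + 4704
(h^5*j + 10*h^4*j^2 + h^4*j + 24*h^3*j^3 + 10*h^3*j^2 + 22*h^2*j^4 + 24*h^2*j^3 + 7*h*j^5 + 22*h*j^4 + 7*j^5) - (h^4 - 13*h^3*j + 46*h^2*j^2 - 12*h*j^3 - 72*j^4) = h^5*j + 10*h^4*j^2 + h^4*j - h^4 + 24*h^3*j^3 + 10*h^3*j^2 + 13*h^3*j + 22*h^2*j^4 + 24*h^2*j^3 - 46*h^2*j^2 + 7*h*j^5 + 22*h*j^4 + 12*h*j^3 + 7*j^5 + 72*j^4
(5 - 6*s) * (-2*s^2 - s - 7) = 12*s^3 - 4*s^2 + 37*s - 35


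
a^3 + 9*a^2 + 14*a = a*(a + 2)*(a + 7)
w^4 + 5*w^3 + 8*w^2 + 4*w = w*(w + 1)*(w + 2)^2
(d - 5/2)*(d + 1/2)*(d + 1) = d^3 - d^2 - 13*d/4 - 5/4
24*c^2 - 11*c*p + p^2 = (-8*c + p)*(-3*c + p)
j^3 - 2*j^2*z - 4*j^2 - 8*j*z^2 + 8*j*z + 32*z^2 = (j - 4)*(j - 4*z)*(j + 2*z)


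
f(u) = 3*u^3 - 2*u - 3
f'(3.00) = 79.00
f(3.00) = 72.00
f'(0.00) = -2.00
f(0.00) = -3.00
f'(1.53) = 19.07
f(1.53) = 4.68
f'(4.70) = 196.81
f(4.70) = 299.07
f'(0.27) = -1.34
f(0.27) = -3.48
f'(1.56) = 19.90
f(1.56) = 5.27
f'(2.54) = 56.06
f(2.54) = 41.08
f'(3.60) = 114.64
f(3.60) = 129.77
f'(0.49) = 0.16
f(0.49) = -3.63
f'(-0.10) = -1.91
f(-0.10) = -2.80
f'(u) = 9*u^2 - 2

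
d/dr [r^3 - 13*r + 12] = 3*r^2 - 13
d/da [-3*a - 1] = -3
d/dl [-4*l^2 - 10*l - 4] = -8*l - 10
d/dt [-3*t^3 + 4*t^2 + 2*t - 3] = -9*t^2 + 8*t + 2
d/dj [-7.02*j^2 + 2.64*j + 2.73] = 2.64 - 14.04*j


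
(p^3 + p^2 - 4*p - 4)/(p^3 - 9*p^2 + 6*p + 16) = (p + 2)/(p - 8)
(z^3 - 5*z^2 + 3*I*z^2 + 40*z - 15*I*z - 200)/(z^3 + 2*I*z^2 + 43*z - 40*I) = (z - 5)/(z - I)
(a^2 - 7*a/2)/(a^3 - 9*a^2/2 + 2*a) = (2*a - 7)/(2*a^2 - 9*a + 4)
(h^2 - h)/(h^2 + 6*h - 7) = h/(h + 7)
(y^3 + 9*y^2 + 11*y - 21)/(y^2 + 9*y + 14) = (y^2 + 2*y - 3)/(y + 2)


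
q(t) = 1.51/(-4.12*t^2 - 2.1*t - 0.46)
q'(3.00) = 0.02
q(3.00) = -0.03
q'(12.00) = 0.00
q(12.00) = -0.00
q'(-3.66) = -0.02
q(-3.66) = -0.03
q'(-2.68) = -0.05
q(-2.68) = -0.06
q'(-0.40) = -23.17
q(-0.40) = -5.41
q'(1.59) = 0.11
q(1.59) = -0.11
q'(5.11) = 0.00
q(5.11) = -0.01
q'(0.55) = 1.22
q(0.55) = -0.53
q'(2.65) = 0.03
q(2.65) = -0.04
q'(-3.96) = -0.01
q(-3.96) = -0.03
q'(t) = 1.51*(8.24*t + 2.1)/(-4.12*t^2 - 2.1*t - 0.46)^2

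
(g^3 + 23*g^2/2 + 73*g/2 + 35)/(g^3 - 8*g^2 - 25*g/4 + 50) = 2*(g^2 + 9*g + 14)/(2*g^2 - 21*g + 40)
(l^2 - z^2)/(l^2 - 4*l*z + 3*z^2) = (-l - z)/(-l + 3*z)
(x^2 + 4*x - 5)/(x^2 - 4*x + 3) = (x + 5)/(x - 3)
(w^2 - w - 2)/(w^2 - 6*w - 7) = (w - 2)/(w - 7)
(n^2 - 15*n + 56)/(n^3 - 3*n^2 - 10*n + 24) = (n^2 - 15*n + 56)/(n^3 - 3*n^2 - 10*n + 24)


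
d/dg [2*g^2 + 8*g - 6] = 4*g + 8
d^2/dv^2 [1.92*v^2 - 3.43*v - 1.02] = 3.84000000000000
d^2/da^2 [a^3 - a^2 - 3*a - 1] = 6*a - 2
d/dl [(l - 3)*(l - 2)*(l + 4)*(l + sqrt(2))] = 4*l^3 - 3*l^2 + 3*sqrt(2)*l^2 - 28*l - 2*sqrt(2)*l - 14*sqrt(2) + 24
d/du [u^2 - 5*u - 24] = 2*u - 5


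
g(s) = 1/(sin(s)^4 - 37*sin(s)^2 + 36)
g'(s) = (-4*sin(s)^3*cos(s) + 74*sin(s)*cos(s))/(sin(s)^4 - 37*sin(s)^2 + 36)^2 = 2*(cos(2*s) + 36)*sin(s)*cos(s)/(sin(s)^4 - 37*sin(s)^2 + 36)^2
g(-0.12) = 0.03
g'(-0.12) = -0.01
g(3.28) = 0.03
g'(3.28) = 0.01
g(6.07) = 0.03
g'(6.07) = -0.01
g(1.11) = 0.14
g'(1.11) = 0.58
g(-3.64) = 0.04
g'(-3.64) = -0.04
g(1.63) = 8.16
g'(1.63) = -275.37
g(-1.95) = 0.21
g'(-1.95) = 1.05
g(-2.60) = 0.04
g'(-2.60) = 0.05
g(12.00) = 0.04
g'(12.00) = -0.05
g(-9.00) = 0.03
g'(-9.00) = 0.03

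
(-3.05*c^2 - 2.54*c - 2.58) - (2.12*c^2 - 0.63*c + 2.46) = -5.17*c^2 - 1.91*c - 5.04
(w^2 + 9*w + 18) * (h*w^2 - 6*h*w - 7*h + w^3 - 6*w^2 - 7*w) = h*w^4 + 3*h*w^3 - 43*h*w^2 - 171*h*w - 126*h + w^5 + 3*w^4 - 43*w^3 - 171*w^2 - 126*w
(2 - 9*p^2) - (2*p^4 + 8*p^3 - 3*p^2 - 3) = -2*p^4 - 8*p^3 - 6*p^2 + 5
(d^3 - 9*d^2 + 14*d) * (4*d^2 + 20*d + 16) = 4*d^5 - 16*d^4 - 108*d^3 + 136*d^2 + 224*d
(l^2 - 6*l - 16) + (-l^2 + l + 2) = -5*l - 14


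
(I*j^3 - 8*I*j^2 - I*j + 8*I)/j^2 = I*(j^3 - 8*j^2 - j + 8)/j^2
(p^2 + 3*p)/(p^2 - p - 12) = p/(p - 4)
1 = 1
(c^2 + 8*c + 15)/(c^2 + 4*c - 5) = (c + 3)/(c - 1)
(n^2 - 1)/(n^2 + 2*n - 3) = (n + 1)/(n + 3)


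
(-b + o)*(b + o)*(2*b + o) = -2*b^3 - b^2*o + 2*b*o^2 + o^3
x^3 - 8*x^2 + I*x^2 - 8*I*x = x*(x - 8)*(x + I)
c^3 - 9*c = c*(c - 3)*(c + 3)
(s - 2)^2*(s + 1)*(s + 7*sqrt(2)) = s^4 - 3*s^3 + 7*sqrt(2)*s^3 - 21*sqrt(2)*s^2 + 4*s + 28*sqrt(2)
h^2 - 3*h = h*(h - 3)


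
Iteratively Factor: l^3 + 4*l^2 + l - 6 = (l + 2)*(l^2 + 2*l - 3) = (l - 1)*(l + 2)*(l + 3)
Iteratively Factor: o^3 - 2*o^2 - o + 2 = (o + 1)*(o^2 - 3*o + 2) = (o - 2)*(o + 1)*(o - 1)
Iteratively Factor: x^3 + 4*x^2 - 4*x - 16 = (x - 2)*(x^2 + 6*x + 8) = (x - 2)*(x + 2)*(x + 4)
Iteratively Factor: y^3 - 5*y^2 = (y)*(y^2 - 5*y) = y*(y - 5)*(y)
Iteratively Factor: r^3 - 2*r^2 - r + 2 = (r + 1)*(r^2 - 3*r + 2) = (r - 1)*(r + 1)*(r - 2)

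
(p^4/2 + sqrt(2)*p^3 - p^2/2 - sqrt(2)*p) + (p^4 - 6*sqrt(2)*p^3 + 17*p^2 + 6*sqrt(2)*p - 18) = 3*p^4/2 - 5*sqrt(2)*p^3 + 33*p^2/2 + 5*sqrt(2)*p - 18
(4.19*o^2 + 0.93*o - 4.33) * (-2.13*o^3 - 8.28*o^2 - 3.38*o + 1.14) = -8.9247*o^5 - 36.6741*o^4 - 12.6397*o^3 + 37.4856*o^2 + 15.6956*o - 4.9362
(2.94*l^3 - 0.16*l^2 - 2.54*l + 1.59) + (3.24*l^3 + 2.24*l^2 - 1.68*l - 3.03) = 6.18*l^3 + 2.08*l^2 - 4.22*l - 1.44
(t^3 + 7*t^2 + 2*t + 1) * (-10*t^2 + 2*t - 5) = -10*t^5 - 68*t^4 - 11*t^3 - 41*t^2 - 8*t - 5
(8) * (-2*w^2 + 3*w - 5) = -16*w^2 + 24*w - 40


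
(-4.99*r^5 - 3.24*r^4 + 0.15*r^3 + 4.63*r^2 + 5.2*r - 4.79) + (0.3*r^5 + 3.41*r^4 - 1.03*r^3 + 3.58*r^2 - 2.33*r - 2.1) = -4.69*r^5 + 0.17*r^4 - 0.88*r^3 + 8.21*r^2 + 2.87*r - 6.89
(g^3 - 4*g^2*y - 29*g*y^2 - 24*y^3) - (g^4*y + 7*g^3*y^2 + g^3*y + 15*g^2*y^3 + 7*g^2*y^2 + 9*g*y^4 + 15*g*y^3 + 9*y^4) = -g^4*y - 7*g^3*y^2 - g^3*y + g^3 - 15*g^2*y^3 - 7*g^2*y^2 - 4*g^2*y - 9*g*y^4 - 15*g*y^3 - 29*g*y^2 - 9*y^4 - 24*y^3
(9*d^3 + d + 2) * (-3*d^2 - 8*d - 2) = -27*d^5 - 72*d^4 - 21*d^3 - 14*d^2 - 18*d - 4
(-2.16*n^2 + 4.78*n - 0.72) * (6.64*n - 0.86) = -14.3424*n^3 + 33.5968*n^2 - 8.8916*n + 0.6192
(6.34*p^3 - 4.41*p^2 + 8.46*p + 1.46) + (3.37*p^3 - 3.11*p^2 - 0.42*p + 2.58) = 9.71*p^3 - 7.52*p^2 + 8.04*p + 4.04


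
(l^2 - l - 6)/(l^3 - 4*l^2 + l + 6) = (l + 2)/(l^2 - l - 2)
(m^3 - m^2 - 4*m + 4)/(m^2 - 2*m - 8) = (m^2 - 3*m + 2)/(m - 4)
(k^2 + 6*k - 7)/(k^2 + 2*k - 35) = (k - 1)/(k - 5)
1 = 1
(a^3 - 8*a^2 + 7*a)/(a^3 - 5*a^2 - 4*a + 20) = a*(a^2 - 8*a + 7)/(a^3 - 5*a^2 - 4*a + 20)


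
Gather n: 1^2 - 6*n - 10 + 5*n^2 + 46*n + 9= 5*n^2 + 40*n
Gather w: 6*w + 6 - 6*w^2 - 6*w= 6 - 6*w^2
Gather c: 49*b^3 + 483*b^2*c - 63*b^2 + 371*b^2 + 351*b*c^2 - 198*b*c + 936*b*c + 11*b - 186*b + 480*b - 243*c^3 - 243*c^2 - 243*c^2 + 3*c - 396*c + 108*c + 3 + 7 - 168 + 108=49*b^3 + 308*b^2 + 305*b - 243*c^3 + c^2*(351*b - 486) + c*(483*b^2 + 738*b - 285) - 50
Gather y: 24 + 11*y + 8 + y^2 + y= y^2 + 12*y + 32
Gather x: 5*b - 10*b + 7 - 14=-5*b - 7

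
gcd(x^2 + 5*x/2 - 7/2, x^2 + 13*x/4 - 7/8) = x + 7/2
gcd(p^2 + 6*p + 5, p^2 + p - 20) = p + 5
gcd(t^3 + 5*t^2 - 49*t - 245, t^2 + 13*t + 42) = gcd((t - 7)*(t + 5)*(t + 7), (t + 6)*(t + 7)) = t + 7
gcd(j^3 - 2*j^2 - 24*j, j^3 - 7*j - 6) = 1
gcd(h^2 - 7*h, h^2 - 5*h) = h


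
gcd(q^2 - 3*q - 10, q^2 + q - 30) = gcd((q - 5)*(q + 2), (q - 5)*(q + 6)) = q - 5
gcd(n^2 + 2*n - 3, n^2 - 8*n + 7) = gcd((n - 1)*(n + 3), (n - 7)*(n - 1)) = n - 1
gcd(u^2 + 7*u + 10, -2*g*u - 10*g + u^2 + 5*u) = u + 5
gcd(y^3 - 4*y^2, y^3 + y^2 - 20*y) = y^2 - 4*y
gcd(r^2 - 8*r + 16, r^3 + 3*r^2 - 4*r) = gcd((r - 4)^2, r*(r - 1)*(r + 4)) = 1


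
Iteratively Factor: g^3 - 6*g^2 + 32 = (g + 2)*(g^2 - 8*g + 16) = (g - 4)*(g + 2)*(g - 4)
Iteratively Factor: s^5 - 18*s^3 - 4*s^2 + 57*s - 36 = (s - 1)*(s^4 + s^3 - 17*s^2 - 21*s + 36) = (s - 4)*(s - 1)*(s^3 + 5*s^2 + 3*s - 9) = (s - 4)*(s - 1)*(s + 3)*(s^2 + 2*s - 3) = (s - 4)*(s - 1)*(s + 3)^2*(s - 1)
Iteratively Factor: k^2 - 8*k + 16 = (k - 4)*(k - 4)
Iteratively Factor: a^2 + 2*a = (a)*(a + 2)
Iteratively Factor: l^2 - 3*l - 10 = (l + 2)*(l - 5)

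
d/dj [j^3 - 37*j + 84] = 3*j^2 - 37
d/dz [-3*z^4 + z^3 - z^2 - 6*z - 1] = -12*z^3 + 3*z^2 - 2*z - 6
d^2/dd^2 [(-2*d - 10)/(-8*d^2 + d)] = 4*(64*d^3 + 960*d^2 - 120*d + 5)/(d^3*(512*d^3 - 192*d^2 + 24*d - 1))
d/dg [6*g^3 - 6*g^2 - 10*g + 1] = 18*g^2 - 12*g - 10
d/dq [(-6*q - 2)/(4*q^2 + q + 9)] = 4*(6*q^2 + 4*q - 13)/(16*q^4 + 8*q^3 + 73*q^2 + 18*q + 81)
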